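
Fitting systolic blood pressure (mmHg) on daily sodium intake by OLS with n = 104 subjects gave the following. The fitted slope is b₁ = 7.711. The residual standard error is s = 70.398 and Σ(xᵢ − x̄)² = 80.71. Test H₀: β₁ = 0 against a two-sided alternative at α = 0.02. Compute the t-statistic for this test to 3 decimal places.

t = 0.984

SE(b₁) = s/√Sₓₓ = 70.398/√80.71 = 7.83604.
t = 7.711 / 7.83604 = 0.984.
df = n − 2 = 102.
Two-sided p ≈ 0.3274, which is ≥ 0.02, so fail to reject H₀.
The data do not give significant evidence of an association between daily sodium intake and systolic blood pressure.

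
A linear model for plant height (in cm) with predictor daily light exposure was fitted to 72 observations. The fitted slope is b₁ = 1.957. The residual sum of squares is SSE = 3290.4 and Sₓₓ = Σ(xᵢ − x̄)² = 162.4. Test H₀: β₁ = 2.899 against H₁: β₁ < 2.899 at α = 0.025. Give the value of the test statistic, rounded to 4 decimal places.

t = -1.7509

MSE = SSE/(n − 2) = 3290.4/70 = 47.0057.
SE(b₁) = √(MSE/Sₓₓ) = √(47.0057/162.4) = 0.538.
t = (1.957 − 2.899) / 0.538 = -1.7509.
df = n − 2 = 70.
One-sided p ≈ 0.0422, which is ≥ 0.025, so fail to reject H₀.
The data do not give significant evidence that the true slope on daily light exposure is below 2.899 cm per unit.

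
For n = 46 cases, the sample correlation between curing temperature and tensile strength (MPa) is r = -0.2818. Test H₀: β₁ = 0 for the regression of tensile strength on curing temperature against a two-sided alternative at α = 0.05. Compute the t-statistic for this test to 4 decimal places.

t = r·√(n − 2)/√(1 − r²) = -0.2818·√44/√0.920589 = -1.9482.
df = n − 2 = 44.
Two-sided p ≈ 0.0578, which is ≥ 0.05, so fail to reject H₀.
The data do not give significant evidence of a linear association between curing temperature and tensile strength.

t = -1.9482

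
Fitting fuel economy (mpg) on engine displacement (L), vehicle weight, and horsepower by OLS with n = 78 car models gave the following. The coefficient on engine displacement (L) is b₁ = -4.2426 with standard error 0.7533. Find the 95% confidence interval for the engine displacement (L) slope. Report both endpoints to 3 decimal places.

(-5.744, -2.742)

df = n − k − 1 = 78 − 3 − 1 = 74.
t* = t_{0.025, 74} = 1.992543.
Margin = t* × SE = 1.992543 × 0.7533 = 1.50098.
CI: -4.2426 ± 1.50098 → (-5.744, -2.742).
With 95% confidence, each one-unit increase in engine displacement (L) is associated with a change of between -5.744 and -2.742 mpg in fuel economy, holding the other predictors fixed.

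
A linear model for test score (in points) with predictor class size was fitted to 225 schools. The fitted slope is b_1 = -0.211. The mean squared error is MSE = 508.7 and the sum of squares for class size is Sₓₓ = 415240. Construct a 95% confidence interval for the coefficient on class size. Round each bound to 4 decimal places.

(-0.2800, -0.1420)

SE(b_1) = √(MSE/Sₓₓ) = √(508.7/415240) = 0.0350011.
df = n − 2 = 223.
t* = t_{0.025, 223} = 1.970659.
Margin = t* × SE = 1.970659 × 0.0350011 = 0.068975.
CI: -0.211 ± 0.068975 → (-0.2800, -0.1420).
With 95% confidence, each one-unit increase in class size is associated with a change of between -0.2800 and -0.1420 points in test score.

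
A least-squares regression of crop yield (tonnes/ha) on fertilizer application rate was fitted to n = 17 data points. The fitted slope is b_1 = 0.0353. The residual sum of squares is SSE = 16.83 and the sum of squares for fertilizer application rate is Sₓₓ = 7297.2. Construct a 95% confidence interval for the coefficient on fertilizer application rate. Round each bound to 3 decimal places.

(0.009, 0.062)

MSE = SSE/(n − 2) = 16.83/15 = 1.122.
SE(b_1) = √(MSE/Sₓₓ) = √(1.122/7297.2) = 0.0123999.
df = n − 2 = 15.
t* = t_{0.025, 15} = 2.13145.
Margin = t* × SE = 2.13145 × 0.0123999 = 0.02643.
CI: 0.0353 ± 0.02643 → (0.009, 0.062).
With 95% confidence, each one-unit increase in fertilizer application rate is associated with a change of between 0.009 and 0.062 tonnes/ha in crop yield.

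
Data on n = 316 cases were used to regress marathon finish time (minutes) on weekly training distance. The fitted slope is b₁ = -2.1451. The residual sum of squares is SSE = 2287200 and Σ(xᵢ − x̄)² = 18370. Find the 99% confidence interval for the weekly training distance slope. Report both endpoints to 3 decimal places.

MSE = SSE/(n − 2) = 2287200/314 = 7284.08.
SE(b₁) = √(MSE/Sₓₓ) = √(7284.08/18370) = 0.629699.
df = n − 2 = 314.
t* = t_{0.005, 314} = 2.591577.
Margin = t* × SE = 2.591577 × 0.629699 = 1.63191.
CI: -2.1451 ± 1.63191 → (-3.777, -0.513).
With 99% confidence, each one-unit increase in weekly training distance is associated with a change of between -3.777 and -0.513 minutes in marathon finish time.

(-3.777, -0.513)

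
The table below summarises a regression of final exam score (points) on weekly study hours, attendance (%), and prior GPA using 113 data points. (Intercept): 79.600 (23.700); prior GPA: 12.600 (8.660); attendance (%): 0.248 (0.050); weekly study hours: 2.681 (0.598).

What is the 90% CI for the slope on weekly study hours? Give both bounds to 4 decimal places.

(1.6889, 3.6731)

Read off: b = 2.681, SE = 0.598 for weekly study hours.
df = n − k − 1 = 113 − 3 − 1 = 109.
t* = t_{0.05, 109} = 1.658953.
Margin = t* × SE = 1.658953 × 0.598 = 0.992054.
CI: 2.681 ± 0.992054 → (1.6889, 3.6731).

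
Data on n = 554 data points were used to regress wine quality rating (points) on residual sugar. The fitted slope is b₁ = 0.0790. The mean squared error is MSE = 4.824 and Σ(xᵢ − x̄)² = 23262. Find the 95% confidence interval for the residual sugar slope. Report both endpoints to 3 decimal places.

(0.051, 0.107)

SE(b₁) = √(MSE/Sₓₓ) = √(4.824/23262) = 0.0144006.
df = n − 2 = 552.
t* = t_{0.025, 552} = 1.964271.
Margin = t* × SE = 1.964271 × 0.0144006 = 0.02829.
CI: 0.0790 ± 0.02829 → (0.051, 0.107).
With 95% confidence, each one-unit increase in residual sugar is associated with a change of between 0.051 and 0.107 points in wine quality rating.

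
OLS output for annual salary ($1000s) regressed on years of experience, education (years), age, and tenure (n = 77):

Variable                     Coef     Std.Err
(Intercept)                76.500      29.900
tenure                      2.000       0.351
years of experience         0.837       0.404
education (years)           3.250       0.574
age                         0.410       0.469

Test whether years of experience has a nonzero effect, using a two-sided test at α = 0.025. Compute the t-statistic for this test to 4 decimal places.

Read off: b = 0.837, SE = 0.404 for years of experience.
H₀: β₁ = 0 vs H₁: β₁ ≠ 0.
t = 0.837 / 0.404 = 2.0718.
df = n − k − 1 = 77 − 4 − 1 = 72.
Two-sided p ≈ 0.0419, which is ≥ 0.025, so fail to reject H₀.
The data do not give significant evidence of an association between years of experience and annual salary, after adjusting for the other predictors.

t = 2.0718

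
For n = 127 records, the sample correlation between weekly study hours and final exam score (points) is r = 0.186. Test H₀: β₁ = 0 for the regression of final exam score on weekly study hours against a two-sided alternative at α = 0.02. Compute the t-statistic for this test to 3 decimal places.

t = r·√(n − 2)/√(1 − r²) = 0.186·√125/√0.965404 = 2.116.
df = n − 2 = 125.
Two-sided p ≈ 0.0363, which is ≥ 0.02, so fail to reject H₀.
The data do not give significant evidence of a linear association between weekly study hours and final exam score.

t = 2.116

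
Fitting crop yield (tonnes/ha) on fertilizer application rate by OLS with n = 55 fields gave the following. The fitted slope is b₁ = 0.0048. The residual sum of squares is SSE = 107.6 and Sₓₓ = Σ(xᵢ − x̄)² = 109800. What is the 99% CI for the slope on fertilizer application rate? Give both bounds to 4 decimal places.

(-0.0067, 0.0163)

MSE = SSE/(n − 2) = 107.6/53 = 2.03019.
SE(b₁) = √(MSE/Sₓₓ) = √(2.03019/109800) = 0.00429999.
df = n − 2 = 53.
t* = t_{0.005, 53} = 2.671823.
Margin = t* × SE = 2.671823 × 0.00429999 = 0.011489.
CI: 0.0048 ± 0.011489 → (-0.0067, 0.0163).
With 99% confidence, each one-unit increase in fertilizer application rate is associated with a change of between -0.0067 and 0.0163 tonnes/ha in crop yield.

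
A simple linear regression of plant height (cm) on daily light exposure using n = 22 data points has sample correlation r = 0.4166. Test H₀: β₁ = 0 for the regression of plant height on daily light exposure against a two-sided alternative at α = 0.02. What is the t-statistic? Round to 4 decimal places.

t = r·√(n − 2)/√(1 − r²) = 0.4166·√20/√0.826444 = 2.0494.
df = n − 2 = 20.
Two-sided p ≈ 0.0538, which is ≥ 0.02, so fail to reject H₀.
The data do not give significant evidence of a linear association between daily light exposure and plant height.

t = 2.0494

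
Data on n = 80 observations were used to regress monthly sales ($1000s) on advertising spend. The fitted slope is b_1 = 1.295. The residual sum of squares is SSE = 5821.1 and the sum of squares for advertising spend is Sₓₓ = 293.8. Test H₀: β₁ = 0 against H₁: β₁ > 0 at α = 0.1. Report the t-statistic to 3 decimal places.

MSE = SSE/(n − 2) = 5821.1/78 = 74.6295.
SE(b_1) = √(MSE/Sₓₓ) = √(74.6295/293.8) = 0.503999.
t = 1.295 / 0.503999 = 2.569.
df = n − 2 = 78.
One-sided p ≈ 0.0060, which is < 0.1, so reject H₀.
There is evidence that the true slope on advertising spend is positive.

t = 2.569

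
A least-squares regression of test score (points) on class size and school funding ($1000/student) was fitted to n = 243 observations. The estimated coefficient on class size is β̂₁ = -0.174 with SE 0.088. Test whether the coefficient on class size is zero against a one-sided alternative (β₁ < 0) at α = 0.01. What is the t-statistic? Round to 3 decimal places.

H₀: β₁ = 0 vs H₁: β₁ < 0.
t = (β̂₁ − β₁⁰)/SE = -0.174 / 0.088 = -1.977.
df = n − k − 1 = 243 − 2 − 1 = 240.
One-sided p ≈ 0.0246, which is ≥ 0.01, so fail to reject H₀.
The data do not give significant evidence that the true slope on class size is negative, holding the other predictors fixed.

t = -1.977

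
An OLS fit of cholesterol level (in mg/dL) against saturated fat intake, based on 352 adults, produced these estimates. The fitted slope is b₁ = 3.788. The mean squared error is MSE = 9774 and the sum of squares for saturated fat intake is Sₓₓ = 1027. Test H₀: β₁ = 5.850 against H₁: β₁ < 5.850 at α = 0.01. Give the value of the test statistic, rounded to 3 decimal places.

t = -0.668

SE(b₁) = √(MSE/Sₓₓ) = √(9774/1027) = 3.08497.
t = (3.788 − 5.850) / 3.08497 = -0.668.
df = n − 2 = 350.
One-sided p ≈ 0.2522, which is ≥ 0.01, so fail to reject H₀.
The data do not give significant evidence that the true slope on saturated fat intake is below 5.850 mg/dL per unit.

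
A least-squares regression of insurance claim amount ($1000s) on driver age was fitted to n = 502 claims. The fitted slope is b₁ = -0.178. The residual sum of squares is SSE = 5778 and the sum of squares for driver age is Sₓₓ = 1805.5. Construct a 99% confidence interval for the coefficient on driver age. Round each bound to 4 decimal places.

MSE = SSE/(n − 2) = 5778/500 = 11.556.
SE(b₁) = √(MSE/Sₓₓ) = √(11.556/1805.5) = 0.0800028.
df = n − 2 = 500.
t* = t_{0.005, 500} = 2.585698.
Margin = t* × SE = 2.585698 × 0.0800028 = 0.206863.
CI: -0.178 ± 0.206863 → (-0.3849, 0.0289).
With 99% confidence, each one-unit increase in driver age is associated with a change of between -0.3849 and 0.0289 $1000s in insurance claim amount.

(-0.3849, 0.0289)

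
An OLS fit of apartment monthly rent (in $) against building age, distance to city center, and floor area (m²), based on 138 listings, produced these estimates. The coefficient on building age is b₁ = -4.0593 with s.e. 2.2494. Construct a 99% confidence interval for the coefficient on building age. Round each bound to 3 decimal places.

df = n − k − 1 = 138 − 3 − 1 = 134.
t* = t_{0.005, 134} = 2.613017.
Margin = t* × SE = 2.613017 × 2.2494 = 5.87772.
CI: -4.0593 ± 5.87772 → (-9.937, 1.818).
With 99% confidence, each one-unit increase in building age is associated with a change of between -9.937 and 1.818 $ in apartment monthly rent, holding the other predictors fixed.

(-9.937, 1.818)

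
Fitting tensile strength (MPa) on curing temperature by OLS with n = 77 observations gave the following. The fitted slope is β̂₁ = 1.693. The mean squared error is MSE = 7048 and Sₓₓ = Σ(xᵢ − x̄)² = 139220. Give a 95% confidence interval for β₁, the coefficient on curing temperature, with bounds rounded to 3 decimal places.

SE(β̂₁) = √(MSE/Sₓₓ) = √(7048/139220) = 0.225.
df = n − 2 = 75.
t* = t_{0.025, 75} = 1.992102.
Margin = t* × SE = 1.992102 × 0.225 = 0.44822.
CI: 1.693 ± 0.44822 → (1.245, 2.141).
With 95% confidence, each one-unit increase in curing temperature is associated with a change of between 1.245 and 2.141 MPa in tensile strength.

(1.245, 2.141)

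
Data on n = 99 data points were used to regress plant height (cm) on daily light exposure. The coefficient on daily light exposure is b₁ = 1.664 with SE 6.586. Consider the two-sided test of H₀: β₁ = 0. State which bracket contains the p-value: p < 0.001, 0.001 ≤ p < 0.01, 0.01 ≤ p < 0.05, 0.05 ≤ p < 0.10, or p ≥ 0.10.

t = 1.664 / 6.586 = 0.253.
df = n − 2 = 99 − 2 = 97.
Two-sided p = 2·P(T_{97} > |t|) ≈ 0.8011.
So p ≥ 0.10.

p ≥ 0.10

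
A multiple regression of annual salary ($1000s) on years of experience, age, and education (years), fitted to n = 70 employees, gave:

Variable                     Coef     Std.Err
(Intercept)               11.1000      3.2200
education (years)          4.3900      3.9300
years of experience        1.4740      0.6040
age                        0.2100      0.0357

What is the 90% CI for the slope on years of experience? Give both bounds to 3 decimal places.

Read off: b = 1.4740, SE = 0.6040 for years of experience.
df = n − k − 1 = 70 − 3 − 1 = 66.
t* = t_{0.05, 66} = 1.668271.
Margin = t* × SE = 1.668271 × 0.6040 = 1.00764.
CI: 1.4740 ± 1.00764 → (0.466, 2.482).

(0.466, 2.482)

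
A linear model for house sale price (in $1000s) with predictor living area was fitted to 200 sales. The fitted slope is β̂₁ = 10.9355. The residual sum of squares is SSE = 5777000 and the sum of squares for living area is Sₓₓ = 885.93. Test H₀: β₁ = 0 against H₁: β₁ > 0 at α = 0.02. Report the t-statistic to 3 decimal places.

MSE = SSE/(n − 2) = 5777000/198 = 29176.8.
SE(β̂₁) = √(MSE/Sₓₓ) = √(29176.8/885.93) = 5.73877.
t = 10.9355 / 5.73877 = 1.906.
df = n − 2 = 198.
One-sided p ≈ 0.0291, which is ≥ 0.02, so fail to reject H₀.
The data do not give significant evidence that the true slope on living area is positive.

t = 1.906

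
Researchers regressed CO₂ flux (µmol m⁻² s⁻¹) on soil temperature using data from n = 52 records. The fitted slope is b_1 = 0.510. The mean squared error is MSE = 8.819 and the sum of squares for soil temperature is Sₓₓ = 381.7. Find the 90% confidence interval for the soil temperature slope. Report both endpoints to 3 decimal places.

(0.255, 0.765)

SE(b_1) = √(MSE/Sₓₓ) = √(8.819/381.7) = 0.152002.
df = n − 2 = 50.
t* = t_{0.05, 50} = 1.675905.
Margin = t* × SE = 1.675905 × 0.152002 = 0.25474.
CI: 0.510 ± 0.25474 → (0.255, 0.765).
With 90% confidence, each one-unit increase in soil temperature is associated with a change of between 0.255 and 0.765 µmol m⁻² s⁻¹ in CO₂ flux.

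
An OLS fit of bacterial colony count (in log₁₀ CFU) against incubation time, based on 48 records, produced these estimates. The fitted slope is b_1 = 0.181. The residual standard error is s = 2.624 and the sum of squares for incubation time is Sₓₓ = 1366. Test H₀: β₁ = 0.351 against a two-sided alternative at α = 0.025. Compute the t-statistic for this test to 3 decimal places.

SE(b_1) = s/√Sₓₓ = 2.624/√1366 = 0.0709968.
t = (0.181 − 0.351) / 0.0709968 = -2.394.
df = n − 2 = 46.
Two-sided p ≈ 0.0208, which is < 0.025, so reject H₀.
There is evidence that the true slope on incubation time differs from 0.351 log₁₀ CFU per unit.

t = -2.394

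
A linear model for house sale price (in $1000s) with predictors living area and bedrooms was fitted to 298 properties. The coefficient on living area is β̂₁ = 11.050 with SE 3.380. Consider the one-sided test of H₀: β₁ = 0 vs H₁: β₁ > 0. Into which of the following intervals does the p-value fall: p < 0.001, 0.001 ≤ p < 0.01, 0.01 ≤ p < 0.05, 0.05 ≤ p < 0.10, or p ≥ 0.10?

p < 0.001

t = 11.050 / 3.380 = 3.269.
df = n − k − 1 = 298 − 2 − 1 = 295.
One-sided p = P(T_{295} > t) ≈ 0.0006.
So p < 0.001.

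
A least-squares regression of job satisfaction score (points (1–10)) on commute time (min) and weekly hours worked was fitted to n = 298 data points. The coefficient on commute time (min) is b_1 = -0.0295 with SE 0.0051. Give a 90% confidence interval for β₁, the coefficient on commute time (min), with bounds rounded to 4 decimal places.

df = n − k − 1 = 298 − 2 − 1 = 295.
t* = t_{0.05, 295} = 1.650035.
Margin = t* × SE = 1.650035 × 0.0051 = 0.008415.
CI: -0.0295 ± 0.008415 → (-0.0379, -0.0211).
With 90% confidence, each one-unit increase in commute time (min) is associated with a change of between -0.0379 and -0.0211 points (1–10) in job satisfaction score, holding the other predictors fixed.

(-0.0379, -0.0211)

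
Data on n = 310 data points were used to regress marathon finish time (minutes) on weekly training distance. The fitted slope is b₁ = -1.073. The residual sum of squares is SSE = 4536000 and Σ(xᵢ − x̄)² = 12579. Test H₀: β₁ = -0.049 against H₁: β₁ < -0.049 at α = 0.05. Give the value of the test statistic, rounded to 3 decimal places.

t = -0.946

MSE = SSE/(n − 2) = 4536000/308 = 14727.3.
SE(b₁) = √(MSE/Sₓₓ) = √(14727.3/12579) = 1.08203.
t = (-1.073 − (-0.049)) / 1.08203 = -0.946.
df = n − 2 = 308.
One-sided p ≈ 0.1724, which is ≥ 0.05, so fail to reject H₀.
The data do not give significant evidence that the true slope on weekly training distance is below -0.049 minutes per unit.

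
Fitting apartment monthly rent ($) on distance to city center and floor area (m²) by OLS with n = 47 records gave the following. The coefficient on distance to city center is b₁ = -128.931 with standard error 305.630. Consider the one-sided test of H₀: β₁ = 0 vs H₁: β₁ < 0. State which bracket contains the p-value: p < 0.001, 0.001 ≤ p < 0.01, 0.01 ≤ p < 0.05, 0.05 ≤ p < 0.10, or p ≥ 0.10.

t = -128.931 / 305.630 = -0.422.
df = n − k − 1 = 47 − 2 − 1 = 44.
One-sided p = P(T_{44} < t) ≈ 0.3376.
So p ≥ 0.10.

p ≥ 0.10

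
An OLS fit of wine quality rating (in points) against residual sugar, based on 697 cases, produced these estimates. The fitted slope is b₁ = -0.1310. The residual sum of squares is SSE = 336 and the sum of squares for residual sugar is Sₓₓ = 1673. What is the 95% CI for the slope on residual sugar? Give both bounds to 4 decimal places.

MSE = SSE/(n − 2) = 336/695 = 0.483453.
SE(b₁) = √(MSE/Sₓₓ) = √(0.483453/1673) = 0.0169992.
df = n − 2 = 695.
t* = t_{0.025, 695} = 1.963383.
Margin = t* × SE = 1.963383 × 0.0169992 = 0.033376.
CI: -0.1310 ± 0.033376 → (-0.1644, -0.0976).
With 95% confidence, each one-unit increase in residual sugar is associated with a change of between -0.1644 and -0.0976 points in wine quality rating.

(-0.1644, -0.0976)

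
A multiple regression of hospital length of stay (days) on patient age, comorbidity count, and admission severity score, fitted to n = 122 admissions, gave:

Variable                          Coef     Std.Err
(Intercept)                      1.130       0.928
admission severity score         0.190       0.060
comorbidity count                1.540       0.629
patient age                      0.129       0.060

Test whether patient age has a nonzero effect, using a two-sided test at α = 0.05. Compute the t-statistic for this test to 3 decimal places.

Read off: b = 0.129, SE = 0.060 for patient age.
H₀: β₁ = 0 vs H₁: β₁ ≠ 0.
t = 0.129 / 0.060 = 2.150.
df = n − k − 1 = 122 − 3 − 1 = 118.
Two-sided p ≈ 0.0336, which is < 0.05, so reject H₀.
There is evidence that patient age is associated with hospital length of stay, holding the other predictors fixed.

t = 2.150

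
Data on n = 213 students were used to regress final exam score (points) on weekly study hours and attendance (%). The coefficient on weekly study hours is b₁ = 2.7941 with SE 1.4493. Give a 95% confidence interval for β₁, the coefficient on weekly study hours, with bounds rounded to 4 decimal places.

(-0.0629, 5.6511)

df = n − k − 1 = 213 − 2 − 1 = 210.
t* = t_{0.025, 210} = 1.971325.
Margin = t* × SE = 1.971325 × 1.4493 = 2.857041.
CI: 2.7941 ± 2.857041 → (-0.0629, 5.6511).
With 95% confidence, each one-unit increase in weekly study hours is associated with a change of between -0.0629 and 5.6511 points in final exam score, holding the other predictors fixed.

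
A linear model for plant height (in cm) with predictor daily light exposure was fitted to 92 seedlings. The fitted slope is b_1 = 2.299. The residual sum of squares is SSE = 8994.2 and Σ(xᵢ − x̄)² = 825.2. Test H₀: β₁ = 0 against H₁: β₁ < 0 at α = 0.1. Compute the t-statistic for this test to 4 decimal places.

t = 6.6063

MSE = SSE/(n − 2) = 8994.2/90 = 99.9356.
SE(b_1) = √(MSE/Sₓₓ) = √(99.9356/825.2) = 0.348001.
t = 2.299 / 0.348001 = 6.6063.
df = n − 2 = 90.
One-sided p ≈ 1.0000, which is ≥ 0.1, so fail to reject H₀.
The data do not give significant evidence that the true slope on daily light exposure is negative.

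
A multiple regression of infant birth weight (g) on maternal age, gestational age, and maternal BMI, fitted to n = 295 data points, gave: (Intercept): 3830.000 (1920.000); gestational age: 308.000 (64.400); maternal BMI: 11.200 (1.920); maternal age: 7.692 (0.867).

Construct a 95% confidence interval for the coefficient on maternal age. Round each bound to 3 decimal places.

Read off: b = 7.692, SE = 0.867 for maternal age.
df = n − k − 1 = 295 − 3 − 1 = 291.
t* = t_{0.025, 291} = 1.96815.
Margin = t* × SE = 1.96815 × 0.867 = 1.70639.
CI: 7.692 ± 1.70639 → (5.986, 9.398).

(5.986, 9.398)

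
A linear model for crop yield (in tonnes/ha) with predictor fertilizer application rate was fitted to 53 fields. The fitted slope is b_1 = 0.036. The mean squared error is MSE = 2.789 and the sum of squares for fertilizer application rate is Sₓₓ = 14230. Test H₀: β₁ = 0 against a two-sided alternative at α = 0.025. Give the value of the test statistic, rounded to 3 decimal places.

SE(b_1) = √(MSE/Sₓₓ) = √(2.789/14230) = 0.0139998.
t = 0.036 / 0.0139998 = 2.571.
df = n − 2 = 51.
Two-sided p ≈ 0.0131, which is < 0.025, so reject H₀.
There is evidence that fertilizer application rate is associated with crop yield.

t = 2.571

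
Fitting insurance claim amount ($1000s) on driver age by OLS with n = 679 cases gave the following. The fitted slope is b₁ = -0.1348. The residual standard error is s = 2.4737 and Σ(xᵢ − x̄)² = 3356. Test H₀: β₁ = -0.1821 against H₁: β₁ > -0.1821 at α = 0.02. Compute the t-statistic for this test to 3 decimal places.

t = 1.108

SE(b₁) = s/√Sₓₓ = 2.4737/√3356 = 0.0427008.
t = (-0.1348 − (-0.1821)) / 0.0427008 = 1.108.
df = n − 2 = 677.
One-sided p ≈ 0.1342, which is ≥ 0.02, so fail to reject H₀.
The data do not give significant evidence that the true slope on driver age exceeds -0.1821 $1000s per unit.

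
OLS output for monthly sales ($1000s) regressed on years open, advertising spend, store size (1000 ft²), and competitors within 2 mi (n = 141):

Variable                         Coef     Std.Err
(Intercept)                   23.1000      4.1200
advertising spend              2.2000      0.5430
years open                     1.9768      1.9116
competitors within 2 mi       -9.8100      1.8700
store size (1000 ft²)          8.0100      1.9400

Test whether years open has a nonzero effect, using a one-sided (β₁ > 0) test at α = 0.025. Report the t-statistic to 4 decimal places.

t = 1.0341

Read off: b = 1.9768, SE = 1.9116 for years open.
H₀: β₁ = 0 vs H₁: β₁ > 0.
t = 1.9768 / 1.9116 = 1.0341.
df = n − k − 1 = 141 − 4 − 1 = 136.
One-sided p ≈ 0.1515, which is ≥ 0.025, so fail to reject H₀.
The data do not give significant evidence that the true slope on years open is positive, holding the other predictors fixed.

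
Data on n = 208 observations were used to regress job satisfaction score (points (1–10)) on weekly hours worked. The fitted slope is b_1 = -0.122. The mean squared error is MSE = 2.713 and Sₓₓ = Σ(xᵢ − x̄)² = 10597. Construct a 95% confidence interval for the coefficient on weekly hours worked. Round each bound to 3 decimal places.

SE(b_1) = √(MSE/Sₓₓ) = √(2.713/10597) = 0.0160005.
df = n − 2 = 206.
t* = t_{0.025, 206} = 1.971547.
Margin = t* × SE = 1.971547 × 0.0160005 = 0.03155.
CI: -0.122 ± 0.03155 → (-0.154, -0.090).
With 95% confidence, each one-unit increase in weekly hours worked is associated with a change of between -0.154 and -0.090 points (1–10) in job satisfaction score.

(-0.154, -0.090)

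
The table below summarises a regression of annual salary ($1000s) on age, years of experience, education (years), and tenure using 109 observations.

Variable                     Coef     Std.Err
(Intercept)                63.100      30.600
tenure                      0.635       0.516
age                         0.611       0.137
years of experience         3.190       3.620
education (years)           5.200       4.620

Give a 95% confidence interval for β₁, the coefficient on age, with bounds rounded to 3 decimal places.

(0.339, 0.883)

Read off: b = 0.611, SE = 0.137 for age.
df = n − k − 1 = 109 − 4 − 1 = 104.
t* = t_{0.025, 104} = 1.983038.
Margin = t* × SE = 1.983038 × 0.137 = 0.27168.
CI: 0.611 ± 0.27168 → (0.339, 0.883).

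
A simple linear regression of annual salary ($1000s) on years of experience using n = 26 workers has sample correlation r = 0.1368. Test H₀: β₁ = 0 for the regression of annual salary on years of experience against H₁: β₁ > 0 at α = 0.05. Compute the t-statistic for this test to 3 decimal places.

t = 0.677

t = r·√(n − 2)/√(1 − r²) = 0.1368·√24/√0.981286 = 0.677.
df = n − 2 = 24.
One-sided p ≈ 0.2526, which is ≥ 0.05, so fail to reject H₀.
The data do not give significant evidence of a linear association between years of experience and annual salary.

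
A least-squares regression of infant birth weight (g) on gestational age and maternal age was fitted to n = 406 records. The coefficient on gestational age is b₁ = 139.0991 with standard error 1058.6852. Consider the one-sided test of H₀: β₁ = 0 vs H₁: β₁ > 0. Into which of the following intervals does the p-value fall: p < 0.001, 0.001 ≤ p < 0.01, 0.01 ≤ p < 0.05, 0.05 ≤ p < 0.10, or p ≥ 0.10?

t = 139.0991 / 1058.6852 = 0.131.
df = n − k − 1 = 406 − 2 − 1 = 403.
One-sided p = P(T_{403} > t) ≈ 0.4478.
So p ≥ 0.10.

p ≥ 0.10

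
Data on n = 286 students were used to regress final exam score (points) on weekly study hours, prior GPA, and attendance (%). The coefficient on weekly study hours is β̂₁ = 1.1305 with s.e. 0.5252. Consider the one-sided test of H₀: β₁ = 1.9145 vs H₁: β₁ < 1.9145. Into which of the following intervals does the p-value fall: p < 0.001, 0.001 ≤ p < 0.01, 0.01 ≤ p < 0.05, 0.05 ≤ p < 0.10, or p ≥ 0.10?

t = (1.1305 − 1.9145) / 0.5252 = -1.493.
df = n − k − 1 = 286 − 3 − 1 = 282.
One-sided p = P(T_{282} < t) ≈ 0.0683.
So 0.05 ≤ p < 0.10.

0.05 ≤ p < 0.10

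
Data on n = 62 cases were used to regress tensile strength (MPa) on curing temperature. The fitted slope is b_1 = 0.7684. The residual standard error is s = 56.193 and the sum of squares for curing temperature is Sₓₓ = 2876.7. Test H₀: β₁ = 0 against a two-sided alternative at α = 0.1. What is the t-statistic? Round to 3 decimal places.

t = 0.733

SE(b_1) = s/√Sₓₓ = 56.193/√2876.7 = 1.0477.
t = 0.7684 / 1.0477 = 0.733.
df = n − 2 = 60.
Two-sided p ≈ 0.4662, which is ≥ 0.1, so fail to reject H₀.
The data do not give significant evidence of an association between curing temperature and tensile strength.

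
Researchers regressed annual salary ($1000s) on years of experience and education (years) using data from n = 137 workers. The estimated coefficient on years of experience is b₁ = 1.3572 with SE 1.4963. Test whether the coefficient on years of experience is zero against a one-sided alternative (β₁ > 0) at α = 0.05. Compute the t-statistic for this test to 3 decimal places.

H₀: β₁ = 0 vs H₁: β₁ > 0.
t = (b₁ − β₁⁰)/SE = 1.3572 / 1.4963 = 0.907.
df = n − k − 1 = 137 − 2 − 1 = 134.
One-sided p ≈ 0.1830, which is ≥ 0.05, so fail to reject H₀.
The data do not give significant evidence that the true slope on years of experience is positive, holding the other predictors fixed.

t = 0.907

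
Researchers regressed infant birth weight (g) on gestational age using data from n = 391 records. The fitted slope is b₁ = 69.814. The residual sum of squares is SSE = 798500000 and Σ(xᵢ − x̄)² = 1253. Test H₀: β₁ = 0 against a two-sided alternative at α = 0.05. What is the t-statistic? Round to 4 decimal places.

t = 1.7249

MSE = SSE/(n − 2) = 798500000/389 = 2.0527e+06.
SE(b₁) = √(MSE/Sₓₓ) = √(2.0527e+06/1253) = 40.475.
t = 69.814 / 40.475 = 1.7249.
df = n − 2 = 389.
Two-sided p ≈ 0.0853, which is ≥ 0.05, so fail to reject H₀.
The data do not give significant evidence of an association between gestational age and infant birth weight.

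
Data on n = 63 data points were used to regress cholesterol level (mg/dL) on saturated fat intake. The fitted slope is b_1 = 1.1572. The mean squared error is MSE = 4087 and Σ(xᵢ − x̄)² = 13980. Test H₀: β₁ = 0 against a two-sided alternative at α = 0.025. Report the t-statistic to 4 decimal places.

t = 2.1402

SE(b_1) = √(MSE/Sₓₓ) = √(4087/13980) = 0.54069.
t = 1.1572 / 0.54069 = 2.1402.
df = n − 2 = 61.
Two-sided p ≈ 0.0363, which is ≥ 0.025, so fail to reject H₀.
The data do not give significant evidence of an association between saturated fat intake and cholesterol level.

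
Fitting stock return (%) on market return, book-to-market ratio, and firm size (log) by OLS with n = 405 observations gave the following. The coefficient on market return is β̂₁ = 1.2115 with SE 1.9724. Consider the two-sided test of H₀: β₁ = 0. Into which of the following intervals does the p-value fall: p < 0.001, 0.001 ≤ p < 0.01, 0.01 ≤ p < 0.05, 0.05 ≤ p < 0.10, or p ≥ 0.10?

p ≥ 0.10

t = 1.2115 / 1.9724 = 0.614.
df = n − k − 1 = 405 − 3 − 1 = 401.
Two-sided p = 2·P(T_{401} > |t|) ≈ 0.5394.
So p ≥ 0.10.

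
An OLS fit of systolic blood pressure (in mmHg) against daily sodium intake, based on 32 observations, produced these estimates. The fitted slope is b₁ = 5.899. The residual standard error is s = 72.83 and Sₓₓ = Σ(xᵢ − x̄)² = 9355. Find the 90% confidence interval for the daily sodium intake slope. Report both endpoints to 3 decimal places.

SE(b₁) = s/√Sₓₓ = 72.83/√9355 = 0.752989.
df = n − 2 = 30.
t* = t_{0.05, 30} = 1.697261.
Margin = t* × SE = 1.697261 × 0.752989 = 1.27802.
CI: 5.899 ± 1.27802 → (4.621, 7.177).
With 90% confidence, each one-unit increase in daily sodium intake is associated with a change of between 4.621 and 7.177 mmHg in systolic blood pressure.

(4.621, 7.177)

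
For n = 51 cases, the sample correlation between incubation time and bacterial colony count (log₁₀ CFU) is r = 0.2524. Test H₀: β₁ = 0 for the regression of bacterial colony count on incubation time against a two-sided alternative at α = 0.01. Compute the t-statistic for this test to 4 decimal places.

t = 1.8259

t = r·√(n − 2)/√(1 − r²) = 0.2524·√49/√0.936294 = 1.8259.
df = n − 2 = 49.
Two-sided p ≈ 0.0740, which is ≥ 0.01, so fail to reject H₀.
The data do not give significant evidence of a linear association between incubation time and bacterial colony count.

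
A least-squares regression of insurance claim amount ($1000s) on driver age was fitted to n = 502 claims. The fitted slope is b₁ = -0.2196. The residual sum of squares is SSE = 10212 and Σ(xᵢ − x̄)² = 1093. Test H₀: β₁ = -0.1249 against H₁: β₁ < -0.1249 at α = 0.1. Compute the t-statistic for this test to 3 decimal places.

t = -0.693

MSE = SSE/(n − 2) = 10212/500 = 20.424.
SE(b₁) = √(MSE/Sₓₓ) = √(20.424/1093) = 0.136697.
t = (-0.2196 − (-0.1249)) / 0.136697 = -0.693.
df = n − 2 = 500.
One-sided p ≈ 0.2444, which is ≥ 0.1, so fail to reject H₀.
The data do not give significant evidence that the true slope on driver age is below -0.1249 $1000s per unit.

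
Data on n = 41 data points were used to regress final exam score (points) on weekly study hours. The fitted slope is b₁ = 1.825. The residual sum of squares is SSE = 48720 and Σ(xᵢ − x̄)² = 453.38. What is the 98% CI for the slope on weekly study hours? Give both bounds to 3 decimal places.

(-2.202, 5.852)

MSE = SSE/(n − 2) = 48720/39 = 1249.23.
SE(b₁) = √(MSE/Sₓₓ) = √(1249.23/453.38) = 1.65993.
df = n − 2 = 39.
t* = t_{0.01, 39} = 2.425841.
Margin = t* × SE = 2.425841 × 1.65993 = 4.02673.
CI: 1.825 ± 4.02673 → (-2.202, 5.852).
With 98% confidence, each one-unit increase in weekly study hours is associated with a change of between -2.202 and 5.852 points in final exam score.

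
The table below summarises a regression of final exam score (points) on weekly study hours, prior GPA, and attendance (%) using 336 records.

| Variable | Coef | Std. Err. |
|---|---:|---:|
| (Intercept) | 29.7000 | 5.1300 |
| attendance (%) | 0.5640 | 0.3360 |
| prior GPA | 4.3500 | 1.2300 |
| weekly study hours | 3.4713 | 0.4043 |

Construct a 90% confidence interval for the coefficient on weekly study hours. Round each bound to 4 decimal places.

Read off: b = 3.4713, SE = 0.4043 for weekly study hours.
df = n − k − 1 = 336 − 3 − 1 = 332.
t* = t_{0.05, 332} = 1.649456.
Margin = t* × SE = 1.649456 × 0.4043 = 0.666875.
CI: 3.4713 ± 0.666875 → (2.8044, 4.1382).

(2.8044, 4.1382)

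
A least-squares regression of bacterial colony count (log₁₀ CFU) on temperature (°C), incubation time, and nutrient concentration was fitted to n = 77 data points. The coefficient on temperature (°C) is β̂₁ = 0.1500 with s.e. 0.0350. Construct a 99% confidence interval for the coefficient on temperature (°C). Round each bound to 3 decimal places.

df = n − k − 1 = 77 − 3 − 1 = 73.
t* = t_{0.005, 73} = 2.644869.
Margin = t* × SE = 2.644869 × 0.0350 = 0.09257.
CI: 0.1500 ± 0.09257 → (0.057, 0.243).
With 99% confidence, each one-unit increase in temperature (°C) is associated with a change of between 0.057 and 0.243 log₁₀ CFU in bacterial colony count, holding the other predictors fixed.

(0.057, 0.243)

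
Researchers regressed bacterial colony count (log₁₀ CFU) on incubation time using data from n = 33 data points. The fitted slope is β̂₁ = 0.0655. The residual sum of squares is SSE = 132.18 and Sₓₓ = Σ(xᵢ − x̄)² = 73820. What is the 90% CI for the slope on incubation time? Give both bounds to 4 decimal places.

MSE = SSE/(n − 2) = 132.18/31 = 4.26387.
SE(β̂₁) = √(MSE/Sₓₓ) = √(4.26387/73820) = 0.00760002.
df = n − 2 = 31.
t* = t_{0.05, 31} = 1.695519.
Margin = t* × SE = 1.695519 × 0.00760002 = 0.012886.
CI: 0.0655 ± 0.012886 → (0.0526, 0.0784).
With 90% confidence, each one-unit increase in incubation time is associated with a change of between 0.0526 and 0.0784 log₁₀ CFU in bacterial colony count.

(0.0526, 0.0784)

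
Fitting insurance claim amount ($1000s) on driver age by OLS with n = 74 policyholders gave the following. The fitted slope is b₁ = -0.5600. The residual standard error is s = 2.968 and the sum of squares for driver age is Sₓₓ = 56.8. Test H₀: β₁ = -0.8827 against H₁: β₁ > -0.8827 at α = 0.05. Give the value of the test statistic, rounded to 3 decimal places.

SE(b₁) = s/√Sₓₓ = 2.968/√56.8 = 0.393813.
t = (-0.5600 − (-0.8827)) / 0.393813 = 0.819.
df = n − 2 = 72.
One-sided p ≈ 0.2076, which is ≥ 0.05, so fail to reject H₀.
The data do not give significant evidence that the true slope on driver age exceeds -0.8827 $1000s per unit.

t = 0.819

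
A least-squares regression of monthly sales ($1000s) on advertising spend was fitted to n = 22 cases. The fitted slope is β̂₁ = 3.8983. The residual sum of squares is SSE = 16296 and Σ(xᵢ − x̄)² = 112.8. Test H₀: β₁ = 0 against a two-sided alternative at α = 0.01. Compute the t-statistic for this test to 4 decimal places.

t = 1.4505

MSE = SSE/(n − 2) = 16296/20 = 814.8.
SE(β̂₁) = √(MSE/Sₓₓ) = √(814.8/112.8) = 2.68764.
t = 3.8983 / 2.68764 = 1.4505.
df = n − 2 = 20.
Two-sided p ≈ 0.1624, which is ≥ 0.01, so fail to reject H₀.
The data do not give significant evidence of an association between advertising spend and monthly sales.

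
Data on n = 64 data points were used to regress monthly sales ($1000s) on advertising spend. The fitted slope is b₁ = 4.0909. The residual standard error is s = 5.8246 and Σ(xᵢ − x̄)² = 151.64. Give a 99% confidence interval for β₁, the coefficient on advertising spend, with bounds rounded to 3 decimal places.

(2.834, 5.348)

SE(b₁) = s/√Sₓₓ = 5.8246/√151.64 = 0.472998.
df = n − 2 = 62.
t* = t_{0.005, 62} = 2.657479.
Margin = t* × SE = 2.657479 × 0.472998 = 1.25698.
CI: 4.0909 ± 1.25698 → (2.834, 5.348).
With 99% confidence, each one-unit increase in advertising spend is associated with a change of between 2.834 and 5.348 $1000s in monthly sales.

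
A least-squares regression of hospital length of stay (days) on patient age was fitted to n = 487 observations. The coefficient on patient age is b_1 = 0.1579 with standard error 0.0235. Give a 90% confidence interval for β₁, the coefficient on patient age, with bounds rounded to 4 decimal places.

df = n − 2 = 487 − 2 = 485.
t* = t_{0.05, 485} = 1.648001.
Margin = t* × SE = 1.648001 × 0.0235 = 0.038728.
CI: 0.1579 ± 0.038728 → (0.1192, 0.1966).
With 90% confidence, each one-unit increase in patient age is associated with a change of between 0.1192 and 0.1966 days in hospital length of stay.

(0.1192, 0.1966)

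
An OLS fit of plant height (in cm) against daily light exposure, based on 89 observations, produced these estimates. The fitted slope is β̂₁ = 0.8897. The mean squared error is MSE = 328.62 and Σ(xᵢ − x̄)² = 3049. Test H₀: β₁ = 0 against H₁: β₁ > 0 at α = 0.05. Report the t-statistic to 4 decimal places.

SE(β̂₁) = √(MSE/Sₓₓ) = √(328.62/3049) = 0.328298.
t = 0.8897 / 0.328298 = 2.7100.
df = n − 2 = 87.
One-sided p ≈ 0.0041, which is < 0.05, so reject H₀.
There is evidence that the true slope on daily light exposure is positive.

t = 2.7100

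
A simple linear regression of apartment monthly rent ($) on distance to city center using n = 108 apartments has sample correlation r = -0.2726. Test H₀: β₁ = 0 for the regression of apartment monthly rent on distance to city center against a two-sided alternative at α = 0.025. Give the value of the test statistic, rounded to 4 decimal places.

t = r·√(n − 2)/√(1 − r²) = -0.2726·√106/√0.925689 = -2.9171.
df = n − 2 = 106.
Two-sided p ≈ 0.0043, which is < 0.025, so reject H₀.
There is evidence of a linear association between distance to city center and apartment monthly rent.

t = -2.9171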